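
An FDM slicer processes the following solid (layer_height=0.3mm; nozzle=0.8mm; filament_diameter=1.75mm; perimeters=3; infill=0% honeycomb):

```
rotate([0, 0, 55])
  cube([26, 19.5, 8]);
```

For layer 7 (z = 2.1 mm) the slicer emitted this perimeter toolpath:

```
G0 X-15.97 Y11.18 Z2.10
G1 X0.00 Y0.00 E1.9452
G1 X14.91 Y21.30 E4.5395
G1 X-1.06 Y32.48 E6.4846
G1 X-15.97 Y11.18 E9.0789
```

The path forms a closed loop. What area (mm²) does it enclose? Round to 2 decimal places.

506.85 mm²

Apply the shoelace formula to the sequence of (X, Y) vertices; enclosed area = 506.85 mm².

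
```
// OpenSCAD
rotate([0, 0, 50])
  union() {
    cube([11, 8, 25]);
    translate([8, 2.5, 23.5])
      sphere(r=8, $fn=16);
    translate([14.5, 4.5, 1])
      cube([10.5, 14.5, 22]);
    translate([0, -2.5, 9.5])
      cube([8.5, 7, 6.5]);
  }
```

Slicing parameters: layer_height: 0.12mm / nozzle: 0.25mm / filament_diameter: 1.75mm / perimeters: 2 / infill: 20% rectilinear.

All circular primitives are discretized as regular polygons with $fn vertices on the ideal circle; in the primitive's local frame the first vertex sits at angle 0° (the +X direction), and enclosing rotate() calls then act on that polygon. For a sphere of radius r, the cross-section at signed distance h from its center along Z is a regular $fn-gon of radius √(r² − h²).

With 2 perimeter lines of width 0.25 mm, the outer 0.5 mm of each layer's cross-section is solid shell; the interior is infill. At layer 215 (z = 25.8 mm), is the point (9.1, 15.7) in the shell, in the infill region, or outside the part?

At z = 25.8 mm: the cube is not intersected at this z (z outside [0, 25]); the sphere at (8, 2.5): section is a regular 16-gon, circumradius = √(r²−h²) = √(8²−2.3²) = 7.662; the cube at (14.5, 4.5) is absent (z outside [1, 23]); the cube at (0, -2.5) is absent (z outside [9.5, 16]); Taking the union: only the r=8 sphere at (8, 2.5) is present, so the union is just that shape — 1 connected region; (whole slice rotated 50° about Z — lengths, areas and connectivity unchanged). Overall, the cross-section is a single solid region. Undo the 50° rotation: the query point maps to (17.876, 3.121) in the un-rotated model frame. The nearest boundary edge runs (15.66, 2.50)→(15.08, 5.43); distance from the point to it = 2.29 mm. The point is not inside any of the regions above, so it lies outside the cross-section (2.29 mm from the nearest boundary).

outside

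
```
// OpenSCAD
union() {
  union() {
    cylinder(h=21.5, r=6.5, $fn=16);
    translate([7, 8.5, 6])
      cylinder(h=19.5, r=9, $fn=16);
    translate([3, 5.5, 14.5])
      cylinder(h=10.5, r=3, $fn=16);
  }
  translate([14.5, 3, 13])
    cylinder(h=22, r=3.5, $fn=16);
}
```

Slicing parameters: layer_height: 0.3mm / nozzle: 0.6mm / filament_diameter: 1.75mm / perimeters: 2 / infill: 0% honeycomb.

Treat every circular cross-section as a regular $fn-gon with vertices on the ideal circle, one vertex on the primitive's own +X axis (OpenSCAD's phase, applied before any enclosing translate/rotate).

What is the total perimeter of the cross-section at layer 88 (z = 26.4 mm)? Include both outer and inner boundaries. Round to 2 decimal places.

21.85 mm

At z = 26.4 mm: the cylinder is absent (z outside [0, 21.5]); the cylinder at (7, 8.5) does not reach this height (z outside [6, 25.5]); the cylinder at (3, 5.5) does not reach this height (z outside [14.5, 25]); Combining (union): nothing is present at this height; the r=3.5 cylinder at (14.5, 3) gives a regular 16-gon of circumradius 3.5 (constant along its height) (perimeter = 2·16·3.500·sin(180°/16) = 21.85 mm); Merging all regions: only the r=3.5 cylinder at (14.5, 3) is present, so the union is just that shape — boundary = 21.85 mm. Overall, the cross-section is a single solid region. Total boundary length (outer) = 21.85 mm.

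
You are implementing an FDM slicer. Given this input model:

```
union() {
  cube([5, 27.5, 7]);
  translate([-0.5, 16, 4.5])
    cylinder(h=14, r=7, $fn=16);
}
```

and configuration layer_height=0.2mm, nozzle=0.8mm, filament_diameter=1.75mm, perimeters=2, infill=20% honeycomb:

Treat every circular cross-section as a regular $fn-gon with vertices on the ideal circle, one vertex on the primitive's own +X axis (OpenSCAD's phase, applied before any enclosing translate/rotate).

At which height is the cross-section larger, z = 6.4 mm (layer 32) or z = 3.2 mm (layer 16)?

Layer 32 (z = 6.4): the cube (footprint 5×27.5) is included at this height (area 137.50 mm²); the cylinder at (-0.5, 16): section is a regular 16-gon, circumradius r=7 (area = (16/2)·7.000²·sin(360°/16) = 150.01 mm²); Merging all regions: the regions partially overlap — summed areas 287.51 mm² minus the doubly-counted overlap 60.05 mm² gives 227.47 mm² — area = 227.47 mm². So its area = 227.47 mm². Layer 16 (z = 3.2): the cube is present — its section is the full 5×27.5 rectangle (area 137.50 mm²); the cylinder at (-0.5, 16) does not reach this height (z outside [4.5, 18.5]); Merging all regions: only the 5×27.5 cube is present, so the union is just that shape — area = 137.50 mm². So its area = 137.50 mm². Layer 32 is larger (227.47 vs 137.50 mm²).

layer 32 (z = 6.4 mm)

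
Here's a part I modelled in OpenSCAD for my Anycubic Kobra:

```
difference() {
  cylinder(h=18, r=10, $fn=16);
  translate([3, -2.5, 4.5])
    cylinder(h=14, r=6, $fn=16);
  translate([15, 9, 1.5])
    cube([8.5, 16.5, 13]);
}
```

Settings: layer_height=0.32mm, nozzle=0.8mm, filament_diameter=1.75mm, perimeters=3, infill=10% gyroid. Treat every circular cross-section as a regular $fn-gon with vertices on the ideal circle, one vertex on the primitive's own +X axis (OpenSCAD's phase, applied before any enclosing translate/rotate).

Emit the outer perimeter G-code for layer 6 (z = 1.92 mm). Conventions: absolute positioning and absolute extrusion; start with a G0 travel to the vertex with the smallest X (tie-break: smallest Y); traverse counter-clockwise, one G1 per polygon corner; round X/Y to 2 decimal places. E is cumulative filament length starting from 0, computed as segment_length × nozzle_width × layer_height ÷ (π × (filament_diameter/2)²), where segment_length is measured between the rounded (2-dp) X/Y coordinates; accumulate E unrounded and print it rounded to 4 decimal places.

G0 X-10.00 Y0.00 Z1.92
G1 X-9.24 Y-3.83 E0.4156
G1 X-7.07 Y-7.07 E0.8306
G1 X-3.83 Y-9.24 E1.2457
G1 X0.00 Y-10.00 E1.6612
G1 X3.83 Y-9.24 E2.0768
G1 X7.07 Y-7.07 E2.4919
G1 X9.24 Y-3.83 E2.9069
G1 X10.00 Y0.00 E3.3225
G1 X9.24 Y3.83 E3.7381
G1 X7.07 Y7.07 E4.1531
G1 X3.83 Y9.24 E4.5682
G1 X0.00 Y10.00 E4.9837
G1 X-3.83 Y9.24 E5.3993
G1 X-7.07 Y7.07 E5.8144
G1 X-9.24 Y3.83 E6.2294
G1 X-10.00 Y0.00 E6.6450

At z = 1.92 mm: the r=10 cylinder contributes a regular 16-gon of circumradius 10; the cylinder at (3, -2.5) is absent (z outside [4.5, 18.5]); the 8.5×16.5 cube at (15, 9) contributes its full rectangle; After the difference (first − rest): starting from the r=10 cylinder, the 8.5×16.5 cube at (15, 9) misses the remaining region (no effect) — 1 connected region. The outline is a single polygon with 16 vertices. Extrusion per mm of travel: 0.8 × 0.32 / (π × 0.875²) = 0.106432. Accumulating E over each segment gives final E = 6.6450.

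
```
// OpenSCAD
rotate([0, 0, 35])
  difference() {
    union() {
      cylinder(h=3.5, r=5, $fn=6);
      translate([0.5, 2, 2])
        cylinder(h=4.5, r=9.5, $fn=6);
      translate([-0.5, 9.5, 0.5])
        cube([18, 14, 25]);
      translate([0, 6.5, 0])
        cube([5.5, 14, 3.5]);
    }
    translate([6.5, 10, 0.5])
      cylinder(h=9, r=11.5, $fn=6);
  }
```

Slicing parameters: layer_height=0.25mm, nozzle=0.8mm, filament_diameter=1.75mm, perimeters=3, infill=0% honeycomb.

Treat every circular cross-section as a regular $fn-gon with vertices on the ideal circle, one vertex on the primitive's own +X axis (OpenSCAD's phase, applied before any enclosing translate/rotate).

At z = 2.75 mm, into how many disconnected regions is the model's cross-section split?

At z = 2.75 mm: the r=5 cylinder contributes a regular 6-gon of circumradius 5; the r=9.5 cylinder at (0.5, 2) contributes a regular 6-gon of circumradius 9.5; the cube at (-0.5, 9.5) (footprint 18×14) is included at this height; the cube at (0, 6.5) (footprint 5.5×14) is included at this height; Combining (union): the regions partially overlap (shared area 146.29 mm²), so overlapping operands fuse into one piece — 1 connected region; the r=11.5 cylinder at (6.5, 10) contributes a regular 6-gon of circumradius 11.5; After the difference (first − rest): starting from the result so far, the r=11.5 cylinder at (6.5, 10) partially overlaps it — only the 261.91 mm² overlap (of its 343.60 mm²) is removed, clipping the outline — 2 connected regions; (whole slice rotated 35° about Z — lengths, areas and connectivity unchanged). The result has 2 disconnected regions.

2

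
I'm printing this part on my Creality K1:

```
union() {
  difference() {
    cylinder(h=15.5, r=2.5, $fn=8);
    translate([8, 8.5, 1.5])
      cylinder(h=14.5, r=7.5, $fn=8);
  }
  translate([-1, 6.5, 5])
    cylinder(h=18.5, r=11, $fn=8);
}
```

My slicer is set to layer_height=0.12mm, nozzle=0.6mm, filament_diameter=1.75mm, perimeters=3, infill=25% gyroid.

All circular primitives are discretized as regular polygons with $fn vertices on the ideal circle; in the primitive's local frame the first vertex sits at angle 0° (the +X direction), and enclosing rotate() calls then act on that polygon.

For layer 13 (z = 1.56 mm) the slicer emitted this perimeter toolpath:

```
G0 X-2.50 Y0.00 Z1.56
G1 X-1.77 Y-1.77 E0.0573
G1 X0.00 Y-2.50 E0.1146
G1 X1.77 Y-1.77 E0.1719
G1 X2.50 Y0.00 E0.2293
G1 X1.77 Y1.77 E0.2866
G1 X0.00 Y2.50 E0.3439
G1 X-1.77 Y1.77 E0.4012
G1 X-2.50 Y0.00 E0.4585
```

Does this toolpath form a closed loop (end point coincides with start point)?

yes

Start point (G0): (-2.50, 0.00). End point (last G1): the path returns to the start — closed.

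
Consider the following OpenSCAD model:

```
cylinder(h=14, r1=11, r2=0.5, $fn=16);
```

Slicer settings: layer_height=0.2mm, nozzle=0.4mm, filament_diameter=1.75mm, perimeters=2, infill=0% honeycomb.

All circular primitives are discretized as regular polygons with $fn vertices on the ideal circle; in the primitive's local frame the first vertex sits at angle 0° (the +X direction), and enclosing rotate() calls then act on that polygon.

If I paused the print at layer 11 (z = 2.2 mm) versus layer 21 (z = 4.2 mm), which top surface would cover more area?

Layer 11 (z = 2.2): the cone (r1=11→r2=0.5) has section circumradius 9.350 here — a regular 16-gon (area = (16/2)·9.350²·sin(360°/16) = 267.64 mm²). So its area = 267.64 mm². Layer 21 (z = 4.2): the cone contributes a regular 16-gon of circumradius 7.850 (interpolated between r1=11 and r2=0.5 at t=0.300) (area = (16/2)·7.850²·sin(360°/16) = 188.66 mm²). So its area = 188.66 mm². Layer 11 is larger (267.64 vs 188.66 mm²).

layer 11 (z = 2.2 mm)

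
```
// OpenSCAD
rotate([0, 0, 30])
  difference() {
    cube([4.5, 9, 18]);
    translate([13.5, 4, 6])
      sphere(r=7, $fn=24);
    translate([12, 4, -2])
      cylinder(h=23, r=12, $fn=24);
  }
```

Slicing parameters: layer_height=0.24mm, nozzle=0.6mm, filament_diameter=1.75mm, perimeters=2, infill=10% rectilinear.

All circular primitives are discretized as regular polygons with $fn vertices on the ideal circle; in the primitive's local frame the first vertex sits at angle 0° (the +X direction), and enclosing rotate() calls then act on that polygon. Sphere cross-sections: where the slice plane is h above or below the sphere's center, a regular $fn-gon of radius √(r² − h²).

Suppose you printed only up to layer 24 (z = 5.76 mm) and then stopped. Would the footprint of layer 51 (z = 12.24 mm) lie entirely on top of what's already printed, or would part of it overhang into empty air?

Compare the two slices. At z = 5.76: the cube is present — its section is the full 4.5×9 rectangle (area 40.50 mm²); the sphere at (13.5, 4): section is a regular 24-gon, circumradius = √(r²−h²) = √(7²−0.24²) = 6.996 (area = (24/2)·6.996²·sin(360°/24) = 152.01 mm²); the cylinder at (12, 4): section is a regular 24-gon, circumradius r=12 (area = (24/2)·12.000²·sin(360°/24) = 447.24 mm²); Subtracting the remaining from the first: starting from the 4.5×9 cube (40.50 mm²), the r=7 sphere at (13.5, 4) misses the remaining region (no effect); the r=12 cylinder at (12, 4) partially overlaps it — only the 37.18 mm² overlap (of its 447.24 mm²) is removed, clipping the outline — area = 3.32 mm²; (whole slice rotated 30° about Z — lengths, areas and connectivity unchanged). At z = 12.24: the 4.5×9 cube contributes its full rectangle (area 40.50 mm²); the r=7 sphere at (13.5, 4) contributes a regular 24-gon of circumradius √(7²−6.24²) = 3.172 (area = (24/2)·3.172²·sin(360°/24) = 31.25 mm²); the cylinder at (12, 4): section is a regular 24-gon, circumradius r=12 (area = (24/2)·12.000²·sin(360°/24) = 447.24 mm²); Subtracting the remaining from the first: starting from the 4.5×9 cube (40.50 mm²), the r=7 sphere at (13.5, 4) misses the remaining region (no effect); the r=12 cylinder at (12, 4) partially overlaps it — only the 37.18 mm² overlap (of its 447.24 mm²) is removed, clipping the outline — area = 3.32 mm²; (whole slice rotated 30° about Z — lengths, areas and connectivity unchanged). Checking containment: the cross-section at z = 12.24 is a subset of the cross-section at z = 5.76.

entirely on top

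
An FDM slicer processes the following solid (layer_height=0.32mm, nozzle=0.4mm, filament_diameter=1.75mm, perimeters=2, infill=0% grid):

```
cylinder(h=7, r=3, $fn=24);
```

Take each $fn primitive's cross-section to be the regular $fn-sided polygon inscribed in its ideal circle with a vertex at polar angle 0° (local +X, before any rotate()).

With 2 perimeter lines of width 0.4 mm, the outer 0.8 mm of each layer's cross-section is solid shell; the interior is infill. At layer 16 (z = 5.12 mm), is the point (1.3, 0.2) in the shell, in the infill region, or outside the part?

At z = 5.12 mm: the r=3 cylinder contributes a regular 24-gon of circumradius 3. Overall, the cross-section is a single solid region. The nearest boundary edge runs (3.00, 0.00)→(2.90, 0.78); distance from the point to it = 1.66 mm. The point is inside the cross-section and 1.66 mm from the nearest boundary — more than the 0.8 mm shell width (2 × 0.4), so it's in the infill interior.

infill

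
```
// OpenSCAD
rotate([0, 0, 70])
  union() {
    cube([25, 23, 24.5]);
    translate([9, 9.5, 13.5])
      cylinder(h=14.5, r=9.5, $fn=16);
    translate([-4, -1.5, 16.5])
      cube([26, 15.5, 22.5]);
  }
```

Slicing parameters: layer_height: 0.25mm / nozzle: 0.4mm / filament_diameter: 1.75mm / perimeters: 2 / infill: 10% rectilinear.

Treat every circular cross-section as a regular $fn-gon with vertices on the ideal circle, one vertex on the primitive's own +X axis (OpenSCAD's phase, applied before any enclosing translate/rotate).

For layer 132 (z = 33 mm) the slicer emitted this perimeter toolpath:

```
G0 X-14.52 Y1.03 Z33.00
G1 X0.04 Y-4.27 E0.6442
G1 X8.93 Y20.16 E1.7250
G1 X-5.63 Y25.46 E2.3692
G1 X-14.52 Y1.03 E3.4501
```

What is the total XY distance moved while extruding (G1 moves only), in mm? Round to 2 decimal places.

82.98 mm

Sum the Euclidean lengths of each G1 segment: total = 82.98 mm.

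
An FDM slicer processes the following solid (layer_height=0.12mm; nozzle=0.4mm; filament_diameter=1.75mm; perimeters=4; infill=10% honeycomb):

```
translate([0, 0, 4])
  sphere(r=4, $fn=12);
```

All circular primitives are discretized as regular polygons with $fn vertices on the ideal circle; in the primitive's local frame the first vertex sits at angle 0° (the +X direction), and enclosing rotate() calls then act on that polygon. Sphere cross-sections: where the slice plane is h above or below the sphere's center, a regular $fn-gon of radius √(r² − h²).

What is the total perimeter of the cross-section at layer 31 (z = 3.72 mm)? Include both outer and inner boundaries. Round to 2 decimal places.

24.79 mm

At z = 3.72 mm: the r=4 sphere contributes a regular 12-gon of circumradius √(4²−0.28²) = 3.990 (perimeter = 2·12·3.990·sin(180°/12) = 24.79 mm). Overall, the cross-section is a single solid region. Total boundary length (outer) = 24.79 mm.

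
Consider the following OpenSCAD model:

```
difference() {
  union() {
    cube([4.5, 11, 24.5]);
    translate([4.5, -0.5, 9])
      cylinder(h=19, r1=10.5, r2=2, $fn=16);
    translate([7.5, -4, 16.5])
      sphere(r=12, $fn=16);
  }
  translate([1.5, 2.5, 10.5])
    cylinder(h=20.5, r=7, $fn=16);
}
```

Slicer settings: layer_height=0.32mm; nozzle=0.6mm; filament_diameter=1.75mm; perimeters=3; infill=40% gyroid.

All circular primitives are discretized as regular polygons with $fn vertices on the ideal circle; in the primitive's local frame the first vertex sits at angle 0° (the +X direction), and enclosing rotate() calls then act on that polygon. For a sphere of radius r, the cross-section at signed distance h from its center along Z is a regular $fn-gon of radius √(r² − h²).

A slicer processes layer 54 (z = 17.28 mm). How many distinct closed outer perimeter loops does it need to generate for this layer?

At z = 17.28 mm: the cube (footprint 4.5×11) is included at this height; the cone at (4.5, -0.5) contributes a regular 16-gon of circumradius 6.796 (interpolated between r1=10.5 and r2=2 at t=0.436); the r=12 sphere at (7.5, -4) slices to a regular 16-gon of circumradius 11.975 (√(r²−h²) with h=0.78 from center); Taking the union: the regions partially overlap (shared area 170.58 mm²), so overlapping operands fuse into one piece — 1 connected region; the r=7 cylinder at (1.5, 2.5) contributes a regular 16-gon of circumradius 7; Subtracting the remaining from the first: starting from that combined region, the r=7 cylinder at (1.5, 2.5) partially overlaps it — only the 118.65 mm² overlap (of its 150.01 mm²) is removed, clipping the outline — 2 connected regions. The result has 2 disconnected regions.

2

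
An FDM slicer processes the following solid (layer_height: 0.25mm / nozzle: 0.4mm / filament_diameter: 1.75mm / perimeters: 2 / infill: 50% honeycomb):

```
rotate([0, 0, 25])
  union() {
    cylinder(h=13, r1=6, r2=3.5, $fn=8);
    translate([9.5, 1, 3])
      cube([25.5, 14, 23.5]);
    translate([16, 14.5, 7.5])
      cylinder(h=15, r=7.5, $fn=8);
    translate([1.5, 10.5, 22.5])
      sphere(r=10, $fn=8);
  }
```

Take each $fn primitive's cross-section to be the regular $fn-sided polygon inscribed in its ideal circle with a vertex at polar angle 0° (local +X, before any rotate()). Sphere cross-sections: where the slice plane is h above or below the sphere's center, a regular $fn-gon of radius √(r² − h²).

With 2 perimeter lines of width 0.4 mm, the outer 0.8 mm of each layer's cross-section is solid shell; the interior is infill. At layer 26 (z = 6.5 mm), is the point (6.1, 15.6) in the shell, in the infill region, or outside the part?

infill

At z = 6.5 mm: the cone: at t=0.500 of its height the radius interpolates to r₁+(r₂−r₁)t = 4.750, giving a regular 8-gon of that circumradius; the cube at (9.5, 1) is present — its section is the full 25.5×14 rectangle; the cylinder at (16, 14.5) is not intersected at this z (z outside [7.5, 22.5]); the sphere at (1.5, 10.5) is absent (|z−center|=16.000 > r=10); Combining (union): the 2 present regions are separate (no shared area or edge), so areas and boundary lengths simply add and each stays a separate island — 2 connected regions; (whole slice rotated 25° about Z — lengths, areas and connectivity unchanged). Overall, the cross-section has 2 separate islands. Undo the 25° rotation: the query point maps to (12.121, 11.560) in the un-rotated model frame. The nearest boundary edge runs (9.50, 1.00)→(9.50, 15.00); distance from the point to it = 2.62 mm. (Shell/infill is judged within the island containing the point — the largest one.) The point is inside the cross-section and 2.62 mm from the nearest boundary — more than the 0.8 mm shell width (2 × 0.4), so it's in the infill interior.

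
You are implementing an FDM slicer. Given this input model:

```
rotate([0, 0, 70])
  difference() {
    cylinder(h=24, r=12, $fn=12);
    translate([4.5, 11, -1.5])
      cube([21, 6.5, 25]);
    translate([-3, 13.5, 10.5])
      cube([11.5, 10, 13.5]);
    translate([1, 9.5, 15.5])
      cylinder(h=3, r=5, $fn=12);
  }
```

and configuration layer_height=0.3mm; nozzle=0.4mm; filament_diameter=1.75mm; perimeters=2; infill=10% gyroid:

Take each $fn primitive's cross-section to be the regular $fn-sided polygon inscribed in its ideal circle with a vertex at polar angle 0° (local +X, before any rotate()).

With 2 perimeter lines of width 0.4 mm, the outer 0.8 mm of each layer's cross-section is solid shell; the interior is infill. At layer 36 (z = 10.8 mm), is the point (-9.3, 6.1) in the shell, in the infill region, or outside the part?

shell

At z = 10.8 mm: the r=12 cylinder gives a regular 12-gon of circumradius 12 (constant along its height); the 21×6.5 cube at (4.5, 11) contributes its full rectangle; the cube at (-3, 13.5) (footprint 11.5×10) is included at this height; the cylinder at (1, 9.5) does not reach this height (z outside [15.5, 18.5]); Taking the first minus the rest: starting from the r=12 cylinder, the 21×6.5 cube at (4.5, 11) misses the remaining region (no effect); the 11.5×10 cube at (-3, 13.5) misses the remaining region (no effect) — 1 connected region; (whole slice rotated 70° about Z — lengths, areas and connectivity unchanged). Overall, the cross-section is a single solid region. Undo the 70° rotation: the query point maps to (2.551, 10.825) in the un-rotated model frame. The nearest boundary edge runs (0.00, 12.00)→(6.00, 10.39); distance from the point to it = 0.47 mm. The point is inside the cross-section, 0.47 mm from the nearest boundary — within the 0.8 mm shell band (2 × 0.4).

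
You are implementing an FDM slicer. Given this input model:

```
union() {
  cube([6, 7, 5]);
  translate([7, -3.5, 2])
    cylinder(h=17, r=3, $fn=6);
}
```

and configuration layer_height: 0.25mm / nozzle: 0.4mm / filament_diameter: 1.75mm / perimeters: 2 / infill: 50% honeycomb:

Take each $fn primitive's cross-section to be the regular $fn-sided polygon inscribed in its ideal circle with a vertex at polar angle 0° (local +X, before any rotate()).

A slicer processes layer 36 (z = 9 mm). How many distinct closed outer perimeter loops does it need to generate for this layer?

1

At z = 9 mm: the cube is absent (z outside [0, 5]); the r=3 cylinder at (7, -3.5) gives a regular 6-gon of circumradius 3 (constant along its height); Taking the union: only the r=3 cylinder at (7, -3.5) is present, so the union is just that shape — 1 connected region. The result has 1 disconnected region.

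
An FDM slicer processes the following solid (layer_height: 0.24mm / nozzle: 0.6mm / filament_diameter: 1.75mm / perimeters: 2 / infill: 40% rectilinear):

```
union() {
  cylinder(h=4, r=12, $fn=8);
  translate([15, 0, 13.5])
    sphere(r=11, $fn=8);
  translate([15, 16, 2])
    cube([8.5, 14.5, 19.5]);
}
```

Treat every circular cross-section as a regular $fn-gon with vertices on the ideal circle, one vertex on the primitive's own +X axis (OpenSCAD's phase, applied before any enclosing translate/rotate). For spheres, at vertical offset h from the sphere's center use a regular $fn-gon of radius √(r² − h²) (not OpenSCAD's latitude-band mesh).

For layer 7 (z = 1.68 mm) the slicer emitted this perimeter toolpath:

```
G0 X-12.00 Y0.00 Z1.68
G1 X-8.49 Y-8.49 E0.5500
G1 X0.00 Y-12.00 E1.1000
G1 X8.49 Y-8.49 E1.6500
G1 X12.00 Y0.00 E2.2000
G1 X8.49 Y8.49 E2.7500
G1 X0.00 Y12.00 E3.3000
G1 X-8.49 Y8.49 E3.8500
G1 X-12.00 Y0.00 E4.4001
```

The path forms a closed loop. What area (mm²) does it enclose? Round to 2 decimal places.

407.52 mm²

Apply the shoelace formula to the sequence of (X, Y) vertices; enclosed area = 407.52 mm².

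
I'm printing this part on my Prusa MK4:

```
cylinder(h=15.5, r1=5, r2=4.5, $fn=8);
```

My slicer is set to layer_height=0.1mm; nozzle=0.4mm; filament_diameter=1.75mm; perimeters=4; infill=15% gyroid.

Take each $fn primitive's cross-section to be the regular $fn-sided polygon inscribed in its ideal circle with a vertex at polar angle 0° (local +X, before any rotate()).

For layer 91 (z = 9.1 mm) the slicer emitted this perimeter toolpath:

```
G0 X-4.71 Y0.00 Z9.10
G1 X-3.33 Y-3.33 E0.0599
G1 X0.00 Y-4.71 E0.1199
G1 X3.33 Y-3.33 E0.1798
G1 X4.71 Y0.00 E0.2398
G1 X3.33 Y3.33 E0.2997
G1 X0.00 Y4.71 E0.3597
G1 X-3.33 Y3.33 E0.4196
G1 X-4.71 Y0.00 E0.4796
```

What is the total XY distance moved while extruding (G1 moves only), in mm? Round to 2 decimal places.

Sum the Euclidean lengths of each G1 segment: total = 28.84 mm.

28.84 mm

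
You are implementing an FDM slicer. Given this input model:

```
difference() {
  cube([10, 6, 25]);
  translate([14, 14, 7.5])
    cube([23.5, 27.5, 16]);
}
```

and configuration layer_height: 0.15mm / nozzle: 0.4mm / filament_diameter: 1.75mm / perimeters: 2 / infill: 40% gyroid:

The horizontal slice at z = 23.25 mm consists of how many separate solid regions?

At z = 23.25 mm: the cube is present — its section is the full 10×6 rectangle; the cube at (14, 14) (footprint 23.5×27.5) is included at this height; Taking the first minus the rest: starting from the 10×6 cube, the 23.5×27.5 cube at (14, 14) misses the remaining region (no effect) — 1 connected region. The result has 1 disconnected region.

1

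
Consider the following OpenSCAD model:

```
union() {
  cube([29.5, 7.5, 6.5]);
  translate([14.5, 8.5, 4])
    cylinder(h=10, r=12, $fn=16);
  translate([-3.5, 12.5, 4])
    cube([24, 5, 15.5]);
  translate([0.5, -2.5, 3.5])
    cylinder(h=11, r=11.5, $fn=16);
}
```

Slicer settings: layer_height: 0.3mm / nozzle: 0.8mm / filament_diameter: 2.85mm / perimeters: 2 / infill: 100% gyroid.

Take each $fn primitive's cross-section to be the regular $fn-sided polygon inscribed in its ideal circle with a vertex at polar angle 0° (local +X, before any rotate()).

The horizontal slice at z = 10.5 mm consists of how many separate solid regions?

1

At z = 10.5 mm: the cube is not intersected at this z (z outside [0, 6.5]); the r=12 cylinder at (14.5, 8.5) contributes a regular 16-gon of circumradius 12; the cube at (-3.5, 12.5) is present — its section is the full 24×5 rectangle; the r=11.5 cylinder at (0.5, -2.5) gives a regular 16-gon of circumradius 11.5 (constant along its height); Combining (union): the regions partially overlap (shared area 133.79 mm²), so overlapping operands fuse into one piece — 1 connected region. The result has 1 disconnected region.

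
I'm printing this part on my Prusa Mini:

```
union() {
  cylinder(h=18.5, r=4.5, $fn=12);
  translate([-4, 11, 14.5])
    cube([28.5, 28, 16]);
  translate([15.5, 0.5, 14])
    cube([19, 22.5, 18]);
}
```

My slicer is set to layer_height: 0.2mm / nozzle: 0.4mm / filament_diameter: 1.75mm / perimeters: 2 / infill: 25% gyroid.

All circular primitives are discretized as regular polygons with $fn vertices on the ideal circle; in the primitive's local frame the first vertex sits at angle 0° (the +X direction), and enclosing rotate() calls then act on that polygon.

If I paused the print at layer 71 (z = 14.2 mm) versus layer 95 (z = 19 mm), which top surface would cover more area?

layer 95 (z = 19 mm)

Layer 71 (z = 14.2): the cylinder: section is a regular 12-gon, circumradius r=4.5 (area = (12/2)·4.500²·sin(360°/12) = 60.75 mm²); the cube at (-4, 11) does not reach this height (z outside [14.5, 30.5]); the 19×22.5 cube at (15.5, 0.5) contributes its full rectangle (area 427.50 mm²); Combining (union): the 2 present regions are separate (no shared area or edge), so areas and boundary lengths simply add and each stays a separate island — area = 488.25 mm². So its area = 488.25 mm². Layer 95 (z = 19): the cylinder is absent (z outside [0, 18.5]); the cube at (-4, 11) (footprint 28.5×28) is included at this height (area 798.00 mm²); the cube at (15.5, 0.5) (footprint 19×22.5) is included at this height (area 427.50 mm²); Merging all regions: the regions partially overlap — summed areas 1225.50 mm² minus the doubly-counted overlap 108.00 mm² gives 1117.50 mm² — area = 1117.50 mm². So its area = 1117.50 mm². Layer 95 is larger (1117.50 vs 488.25 mm²).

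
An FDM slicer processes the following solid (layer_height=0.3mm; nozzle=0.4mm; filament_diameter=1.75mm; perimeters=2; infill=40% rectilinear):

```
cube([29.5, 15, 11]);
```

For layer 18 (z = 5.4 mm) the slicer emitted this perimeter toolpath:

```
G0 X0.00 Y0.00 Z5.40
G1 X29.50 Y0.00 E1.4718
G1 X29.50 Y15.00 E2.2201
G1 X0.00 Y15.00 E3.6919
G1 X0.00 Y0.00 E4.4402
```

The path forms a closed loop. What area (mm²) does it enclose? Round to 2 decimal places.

442.50 mm²

Apply the shoelace formula to the sequence of (X, Y) vertices; enclosed area = 442.50 mm².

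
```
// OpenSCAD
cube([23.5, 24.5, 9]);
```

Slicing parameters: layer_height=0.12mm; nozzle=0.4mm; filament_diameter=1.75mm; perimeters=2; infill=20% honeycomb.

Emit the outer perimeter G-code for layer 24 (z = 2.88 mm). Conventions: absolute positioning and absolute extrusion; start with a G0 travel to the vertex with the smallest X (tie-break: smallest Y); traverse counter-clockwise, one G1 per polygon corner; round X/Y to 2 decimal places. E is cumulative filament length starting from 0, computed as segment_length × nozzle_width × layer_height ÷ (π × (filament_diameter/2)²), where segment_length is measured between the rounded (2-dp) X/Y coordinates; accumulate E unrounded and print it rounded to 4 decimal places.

G0 X0.00 Y0.00 Z2.88
G1 X23.50 Y0.00 E0.4690
G1 X23.50 Y24.50 E0.9579
G1 X0.00 Y24.50 E1.4269
G1 X0.00 Y0.00 E1.9158

At z = 2.88 mm: the cube (footprint 23.5×24.5) is included at this height. The outline is a single polygon with 4 vertices. Extrusion per mm of travel: 0.4 × 0.12 / (π × 0.875²) = 0.019956. Accumulating E over each segment gives final E = 1.9158.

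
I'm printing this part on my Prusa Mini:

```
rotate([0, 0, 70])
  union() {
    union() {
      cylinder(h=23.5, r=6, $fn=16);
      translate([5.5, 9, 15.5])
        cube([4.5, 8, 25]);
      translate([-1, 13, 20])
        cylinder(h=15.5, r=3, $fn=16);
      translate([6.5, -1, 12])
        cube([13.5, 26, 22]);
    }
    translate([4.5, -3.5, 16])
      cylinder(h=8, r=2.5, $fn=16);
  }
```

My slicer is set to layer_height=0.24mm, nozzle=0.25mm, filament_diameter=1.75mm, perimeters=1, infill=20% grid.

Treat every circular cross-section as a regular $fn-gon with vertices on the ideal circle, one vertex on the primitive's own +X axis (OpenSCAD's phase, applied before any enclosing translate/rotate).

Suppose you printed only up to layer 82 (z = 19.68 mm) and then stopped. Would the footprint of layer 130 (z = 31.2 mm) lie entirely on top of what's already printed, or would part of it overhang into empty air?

Compare the two slices. At z = 19.68: the cylinder: section is a regular 16-gon, circumradius r=6 (area = (16/2)·6.000²·sin(360°/16) = 110.21 mm²); the 4.5×8 cube at (5.5, 9) contributes its full rectangle (area 36.00 mm²); the cylinder at (-1, 13) does not reach this height (z outside [20, 35.5]); the 13.5×26 cube at (6.5, -1) contributes its full rectangle (area 351.00 mm²); Merging all regions: the regions partially overlap — summed areas 497.21 mm² minus the doubly-counted overlap 28.00 mm² gives 469.21 mm² — area = 469.21 mm²; the r=2.5 cylinder at (4.5, -3.5) gives a regular 16-gon of circumradius 2.5 (constant along its height) (area = (16/2)·2.500²·sin(360°/16) = 19.13 mm²); Merging all regions: the regions partially overlap — summed areas 488.35 mm² minus the doubly-counted overlap 9.79 mm² gives 478.56 mm² — area = 478.56 mm²; (rotated 70° about Z; rotation is an isometry so areas/perimeters/island counts are preserved). At z = 31.2: the cylinder is absent (z outside [0, 23.5]); the 4.5×8 cube at (5.5, 9) contributes its full rectangle (area 36.00 mm²); the r=3 cylinder at (-1, 13) contributes a regular 16-gon of circumradius 3 (area = (16/2)·3.000²·sin(360°/16) = 27.55 mm²); the 13.5×26 cube at (6.5, -1) contributes its full rectangle (area 351.00 mm²); Combining (union): the regions partially overlap — summed areas 414.55 mm² minus the doubly-counted overlap 28.00 mm² gives 386.55 mm² — area = 386.55 mm²; the cylinder at (4.5, -3.5) does not reach this height (z outside [16, 24]); Merging all regions: only the result so far is present, so the union is just that shape — area = 386.55 mm²; (rotated 70° about Z; rotation is an isometry so areas/perimeters/island counts are preserved). Checking containment: at z = 31.2 the cross-section extends beyond the z = 19.68 cross-section by about 27.55 mm².

part overhangs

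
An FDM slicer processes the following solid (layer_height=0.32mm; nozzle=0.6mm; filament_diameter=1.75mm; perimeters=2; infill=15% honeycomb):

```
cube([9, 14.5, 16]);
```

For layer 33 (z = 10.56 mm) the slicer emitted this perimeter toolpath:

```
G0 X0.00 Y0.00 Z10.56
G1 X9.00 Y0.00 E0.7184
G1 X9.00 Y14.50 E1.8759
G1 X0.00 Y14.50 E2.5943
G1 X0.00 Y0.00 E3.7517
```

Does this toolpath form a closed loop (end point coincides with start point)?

yes

Start point (G0): (0.00, 0.00). End point (last G1): the path returns to the start — closed.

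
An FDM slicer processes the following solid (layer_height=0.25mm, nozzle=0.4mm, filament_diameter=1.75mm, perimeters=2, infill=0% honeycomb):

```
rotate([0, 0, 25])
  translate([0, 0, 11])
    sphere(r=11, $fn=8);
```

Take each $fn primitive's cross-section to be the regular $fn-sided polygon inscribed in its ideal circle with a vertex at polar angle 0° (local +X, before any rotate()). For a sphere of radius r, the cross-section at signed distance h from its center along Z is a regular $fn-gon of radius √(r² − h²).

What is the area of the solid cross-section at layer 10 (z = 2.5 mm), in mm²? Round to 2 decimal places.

137.89 mm²

At z = 2.5 mm: the r=11 sphere contributes a regular 8-gon of circumradius √(11²−8.5²) = 6.982 (area = (8/2)·6.982²·sin(360°/8) = 137.89 mm²); (rotated 25° about Z; rotation is an isometry so areas/perimeters/island counts are preserved). Overall, the cross-section is a single solid region. Net area = 137.89 mm².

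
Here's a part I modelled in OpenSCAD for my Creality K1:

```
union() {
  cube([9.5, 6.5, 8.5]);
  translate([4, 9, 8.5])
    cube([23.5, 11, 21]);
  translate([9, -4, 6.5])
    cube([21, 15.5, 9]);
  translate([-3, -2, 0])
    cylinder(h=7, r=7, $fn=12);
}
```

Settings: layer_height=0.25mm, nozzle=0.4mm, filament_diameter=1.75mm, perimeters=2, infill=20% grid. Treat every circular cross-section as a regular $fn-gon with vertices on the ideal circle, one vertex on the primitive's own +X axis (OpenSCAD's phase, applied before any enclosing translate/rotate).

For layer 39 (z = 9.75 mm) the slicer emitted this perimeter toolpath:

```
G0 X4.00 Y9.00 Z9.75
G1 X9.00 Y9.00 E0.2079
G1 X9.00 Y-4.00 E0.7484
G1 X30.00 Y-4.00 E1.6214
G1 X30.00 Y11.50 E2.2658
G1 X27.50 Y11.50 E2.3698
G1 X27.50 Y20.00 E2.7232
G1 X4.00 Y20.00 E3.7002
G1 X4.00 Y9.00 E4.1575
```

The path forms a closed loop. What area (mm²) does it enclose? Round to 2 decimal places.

Apply the shoelace formula to the sequence of (X, Y) vertices; enclosed area = 537.75 mm².

537.75 mm²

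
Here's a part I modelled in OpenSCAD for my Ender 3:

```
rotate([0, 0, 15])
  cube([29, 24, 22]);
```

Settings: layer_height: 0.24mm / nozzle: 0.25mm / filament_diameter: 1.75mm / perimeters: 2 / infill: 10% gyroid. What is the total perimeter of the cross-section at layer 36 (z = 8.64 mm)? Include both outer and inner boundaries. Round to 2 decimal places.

At z = 8.64 mm: the 29×24 cube contributes its full rectangle (perimeter 106.00 mm); (whole slice rotated 15° about Z — lengths, areas and connectivity unchanged). Overall, the cross-section is a single solid region. Total boundary length (outer) = 106.00 mm.

106.00 mm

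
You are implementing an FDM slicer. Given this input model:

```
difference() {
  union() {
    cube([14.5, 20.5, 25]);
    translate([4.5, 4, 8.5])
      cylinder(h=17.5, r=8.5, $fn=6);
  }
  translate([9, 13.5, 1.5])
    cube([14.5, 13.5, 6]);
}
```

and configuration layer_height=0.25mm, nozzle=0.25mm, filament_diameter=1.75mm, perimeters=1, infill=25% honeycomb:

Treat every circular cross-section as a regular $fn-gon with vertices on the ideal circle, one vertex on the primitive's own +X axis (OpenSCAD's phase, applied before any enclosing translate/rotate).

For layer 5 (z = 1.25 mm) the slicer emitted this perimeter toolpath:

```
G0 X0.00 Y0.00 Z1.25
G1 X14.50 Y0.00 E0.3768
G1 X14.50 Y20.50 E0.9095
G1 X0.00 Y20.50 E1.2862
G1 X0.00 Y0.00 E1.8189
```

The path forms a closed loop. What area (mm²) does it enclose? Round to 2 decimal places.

Apply the shoelace formula to the sequence of (X, Y) vertices; enclosed area = 297.25 mm².

297.25 mm²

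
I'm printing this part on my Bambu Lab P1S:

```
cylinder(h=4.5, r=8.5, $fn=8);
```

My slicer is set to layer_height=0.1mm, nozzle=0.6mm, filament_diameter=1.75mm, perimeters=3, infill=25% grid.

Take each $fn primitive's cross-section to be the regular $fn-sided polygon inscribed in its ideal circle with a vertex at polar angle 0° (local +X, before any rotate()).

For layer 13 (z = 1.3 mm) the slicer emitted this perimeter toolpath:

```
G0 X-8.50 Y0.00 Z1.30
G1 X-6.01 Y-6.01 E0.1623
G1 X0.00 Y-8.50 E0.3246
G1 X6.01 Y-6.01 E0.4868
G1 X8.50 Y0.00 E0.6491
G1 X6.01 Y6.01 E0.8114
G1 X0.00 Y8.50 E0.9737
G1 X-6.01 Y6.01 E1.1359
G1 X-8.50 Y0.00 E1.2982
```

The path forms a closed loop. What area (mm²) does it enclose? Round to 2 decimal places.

204.34 mm²

Apply the shoelace formula to the sequence of (X, Y) vertices; enclosed area = 204.34 mm².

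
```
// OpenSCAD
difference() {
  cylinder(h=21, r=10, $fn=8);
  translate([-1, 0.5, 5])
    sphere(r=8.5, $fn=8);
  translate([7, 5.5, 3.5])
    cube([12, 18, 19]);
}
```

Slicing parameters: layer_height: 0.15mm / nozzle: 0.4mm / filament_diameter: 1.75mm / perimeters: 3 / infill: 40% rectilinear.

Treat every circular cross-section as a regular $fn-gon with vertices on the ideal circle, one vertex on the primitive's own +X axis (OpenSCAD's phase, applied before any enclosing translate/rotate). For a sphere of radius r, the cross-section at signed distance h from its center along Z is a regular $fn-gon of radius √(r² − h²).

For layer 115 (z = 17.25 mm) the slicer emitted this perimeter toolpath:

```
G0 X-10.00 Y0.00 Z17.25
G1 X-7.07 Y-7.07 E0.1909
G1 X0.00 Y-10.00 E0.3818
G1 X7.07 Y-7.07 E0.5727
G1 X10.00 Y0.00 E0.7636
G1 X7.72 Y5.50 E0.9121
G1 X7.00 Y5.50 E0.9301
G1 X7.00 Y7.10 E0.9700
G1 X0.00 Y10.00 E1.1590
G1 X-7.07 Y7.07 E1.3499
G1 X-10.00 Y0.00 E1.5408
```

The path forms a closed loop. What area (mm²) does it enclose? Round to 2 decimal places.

282.18 mm²

Apply the shoelace formula to the sequence of (X, Y) vertices; enclosed area = 282.18 mm².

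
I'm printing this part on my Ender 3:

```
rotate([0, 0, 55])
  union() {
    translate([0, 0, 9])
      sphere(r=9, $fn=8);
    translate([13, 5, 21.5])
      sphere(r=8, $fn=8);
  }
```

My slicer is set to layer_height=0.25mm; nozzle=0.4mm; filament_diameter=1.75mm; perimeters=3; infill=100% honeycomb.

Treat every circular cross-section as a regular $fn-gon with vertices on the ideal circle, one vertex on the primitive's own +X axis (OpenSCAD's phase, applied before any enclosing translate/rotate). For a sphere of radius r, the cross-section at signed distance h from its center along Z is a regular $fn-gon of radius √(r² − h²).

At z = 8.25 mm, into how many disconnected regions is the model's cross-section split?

At z = 8.25 mm: the r=9 sphere slices to a regular 8-gon of circumradius 8.969 (√(r²−h²) with h=0.75 from center); the sphere at (13, 5) does not reach this height (|z−center|=13.250 > r=8); Merging all regions: only the r=9 sphere is present, so the union is just that shape — 1 connected region; (rotated 55° about Z; rotation is an isometry so areas/perimeters/island counts are preserved). The result has 1 disconnected region.

1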